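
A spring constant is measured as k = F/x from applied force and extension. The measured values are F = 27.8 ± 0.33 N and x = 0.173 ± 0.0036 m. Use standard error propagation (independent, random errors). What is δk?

3.85 N/m

For a monomial k ∝ F, x^-1, fractional errors add in quadrature:
  (1·δF/F)² = (1×0.0119)² = 0.000141;  (-1·δx/x)² = (-1×0.0208)² = 0.000433
δk/k = √(0.000574) = 0.0240
k = 161 N/m, so δk = 0.0240 × 161 = 3.85 N/m.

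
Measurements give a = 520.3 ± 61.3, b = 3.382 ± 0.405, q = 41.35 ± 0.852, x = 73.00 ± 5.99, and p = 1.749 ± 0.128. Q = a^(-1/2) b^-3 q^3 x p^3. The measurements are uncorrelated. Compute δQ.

13700

Q is a product of powers, so relative uncertainties combine in quadrature:
  (−½·δa/a)² = (-0.5×0.118)² = 0.00347;  (-3·δb/b)² = (-3×0.120)² = 0.129;  (3·δq/q)² = (3×0.0206)² = 0.00382;  (1·δx/x)² = (1×0.0821)² = 0.00673;  (3·δp/p)² = (3×0.0732)² = 0.0482
δQ/Q = √(0.191) = 0.437
Q = 31290, so δQ = 0.437 × 31290 = 13700.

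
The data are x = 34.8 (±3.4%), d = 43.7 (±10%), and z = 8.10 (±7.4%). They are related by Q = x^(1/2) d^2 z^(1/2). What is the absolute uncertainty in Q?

Since Q is a product/quotient, work with relative uncertainties:
  (½·δx/x)² = (0.5×0.0340)² = 0.000289;  (2·δd/d)² = (2×0.100)² = 0.0400;  (½·δz/z)² = (0.5×0.0740)² = 0.00137
δQ/Q = √(0.0417) = 0.204
Q = 32100, so δQ = 0.204 × 32100 = 6540.

6540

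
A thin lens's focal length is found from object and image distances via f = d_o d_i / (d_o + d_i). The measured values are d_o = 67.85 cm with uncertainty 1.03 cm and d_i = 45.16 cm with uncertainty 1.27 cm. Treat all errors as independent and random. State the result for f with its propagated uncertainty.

27.11 ± 0.486 cm

∂f/∂d_o = (d_i/(d_o+d_i))² = 0.160;  ∂f/∂d_i = (d_o/(d_o+d_i))² = 0.360
δf = √((∂f/∂d_o · δd_o)² + (∂f/∂d_i · δd_i)²) = √(0.0271 + 0.210) = 0.486 cm
f = 27.11 cm.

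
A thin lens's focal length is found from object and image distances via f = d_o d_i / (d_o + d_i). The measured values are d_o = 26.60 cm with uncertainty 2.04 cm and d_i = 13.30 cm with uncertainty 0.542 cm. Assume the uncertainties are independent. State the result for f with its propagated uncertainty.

∂f/∂d_o = (d_i/(d_o+d_i))² = 0.111;  ∂f/∂d_i = (d_o/(d_o+d_i))² = 0.444
δf = √((∂f/∂d_o · δd_o)² + (∂f/∂d_i · δd_i)²) = √(0.0514 + 0.0580) = 0.331 cm
f = 8.867 cm.

8.867 ± 0.331 cm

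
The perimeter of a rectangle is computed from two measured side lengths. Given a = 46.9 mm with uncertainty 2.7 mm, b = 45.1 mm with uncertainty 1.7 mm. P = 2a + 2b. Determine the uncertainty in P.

6.38 mm

Absolute uncertainties add in quadrature for a linear combination:
  (2·δa)² = 29.2;  (2·δb)² = 11.6
δP = √(40.7) = 6.38 mm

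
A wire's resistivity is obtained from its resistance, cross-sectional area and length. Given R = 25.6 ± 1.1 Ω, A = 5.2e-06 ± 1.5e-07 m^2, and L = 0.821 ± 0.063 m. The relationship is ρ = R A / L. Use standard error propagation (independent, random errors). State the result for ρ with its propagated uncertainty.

ρ is a product of powers, so relative uncertainties combine in quadrature:
  (1·δR/R)² = (1×0.0430)² = 0.00185;  (1·δA/A)² = (1×0.0288)² = 0.000832;  (-1·δL/L)² = (-1×0.0767)² = 0.00589
δρ/ρ = √(0.00857) = 0.0926
ρ = 0.000162 Ω·m, so δρ = 0.0926 × 0.000162 = 1.5e-05 Ω·m.

(1.62 ± 0.150) × 10^-4 Ω·m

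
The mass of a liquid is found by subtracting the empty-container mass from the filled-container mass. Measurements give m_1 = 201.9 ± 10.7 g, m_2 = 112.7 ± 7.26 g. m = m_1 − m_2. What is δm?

12.9 g

Sums and differences: (δm)² = Σ (cᵢ δxᵢ)².
  (δm_1)² = 114;  (δm_2)² = 52.7
δm = √(167) = 12.9 g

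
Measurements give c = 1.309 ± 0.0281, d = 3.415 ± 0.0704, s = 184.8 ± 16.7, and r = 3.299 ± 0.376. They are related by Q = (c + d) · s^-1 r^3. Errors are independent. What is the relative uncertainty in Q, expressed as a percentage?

Let u = c + d = 4.724. δu = √(δc² + δd²) = √(0.000790 + 0.00496) = 0.0758, so δu/u = 0.0160.
Q is then a monomial in u, s, r:
δQ/Q = √((δu/u)² + (-1·δs/s)² + (3·δr/r)²) = √(0.000257 + 0.00817 + 0.117) = 0.354

35.4%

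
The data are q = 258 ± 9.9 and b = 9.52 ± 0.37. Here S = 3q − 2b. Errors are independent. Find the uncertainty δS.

29.7

S is a linear combination, so absolute uncertainties add in quadrature:
  (3·δq)² = 882;  (2·δb)² = 0.548
δS = √(883) = 29.7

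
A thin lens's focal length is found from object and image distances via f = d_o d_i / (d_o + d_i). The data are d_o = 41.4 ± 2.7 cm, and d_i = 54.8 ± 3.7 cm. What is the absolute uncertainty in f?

1.11 cm

∂f/∂d_o = (d_i/(d_o+d_i))² = 0.324;  ∂f/∂d_i = (d_o/(d_o+d_i))² = 0.185
δf = √((∂f/∂d_o · δd_o)² + (∂f/∂d_i · δd_i)²) = √(0.768 + 0.470) = 1.11 cm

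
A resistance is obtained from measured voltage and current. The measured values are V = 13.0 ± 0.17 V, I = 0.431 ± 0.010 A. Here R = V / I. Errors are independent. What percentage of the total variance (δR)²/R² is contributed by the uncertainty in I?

75.9%

(δR/R)² = (1·δV/V)² + (-1·δI/I)²
  V term: (1×0.0131)² = 0.000171
  I term: (-1×0.0232)² = 0.000538
Total = 0.000709. Share from I = 0.000538/0.000709 = 0.759.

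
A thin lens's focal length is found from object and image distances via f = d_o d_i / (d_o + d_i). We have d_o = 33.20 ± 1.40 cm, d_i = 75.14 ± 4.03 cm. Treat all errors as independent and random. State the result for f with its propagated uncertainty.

23.03 ± 0.772 cm

∂f/∂d_o = (d_i/(d_o+d_i))² = 0.481;  ∂f/∂d_i = (d_o/(d_o+d_i))² = 0.0939
δf = √((∂f/∂d_o · δd_o)² + (∂f/∂d_i · δd_i)²) = √(0.454 + 0.143) = 0.772 cm
f = 23.03 cm.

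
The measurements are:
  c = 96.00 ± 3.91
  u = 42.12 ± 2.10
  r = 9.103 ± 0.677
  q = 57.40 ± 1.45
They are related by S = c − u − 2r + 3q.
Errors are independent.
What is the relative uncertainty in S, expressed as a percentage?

3.06%

Sums and differences: (δS)² = Σ (cᵢ δxᵢ)².
  (δc)² = 15.3;  (δu)² = 4.41;  (2·δr)² = 1.83;  (3·δq)² = 18.9
δS = √(40.5) = 6.36
S = 207.9, so δS/S = 6.36/207.9 = 0.0306.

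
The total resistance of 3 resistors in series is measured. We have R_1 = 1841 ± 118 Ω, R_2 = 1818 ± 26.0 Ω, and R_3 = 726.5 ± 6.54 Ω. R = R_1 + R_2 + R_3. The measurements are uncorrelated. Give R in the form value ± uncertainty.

4386 ± 121 Ω

Sums and differences: (δR)² = Σ (cᵢ δxᵢ)².
  (δR_1)² = 13900;  (δR_2)² = 676;  (δR_3)² = 42.8
δR = √(14600) = 121 Ω
R = 4386 Ω.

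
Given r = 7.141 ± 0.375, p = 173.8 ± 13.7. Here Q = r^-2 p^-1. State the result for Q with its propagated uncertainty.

Q is a product of powers, so relative uncertainties combine in quadrature:
  (-2·δr/r)² = (-2×0.0525)² = 0.0110;  (-1·δp/p)² = (-1×0.0788)² = 0.00621
δQ/Q = √(0.0172) = 0.131
Q = 0.0001128, so δQ = 0.131 × 0.0001128 = 1.48e-05.

(1.128 ± 0.148) × 10^-4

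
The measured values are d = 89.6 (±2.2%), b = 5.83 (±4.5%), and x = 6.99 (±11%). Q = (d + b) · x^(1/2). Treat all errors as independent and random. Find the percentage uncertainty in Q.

5.88%

Let u = d + b = 95.4. δu = √(δd² + δb²) = √(3.89 + 0.0688) = 1.99, so δu/u = 0.0208.
Q is then a monomial in u, x:
δQ/Q = √((δu/u)² + (½·δx/x)²) = √(0.000434 + 0.00302) = 0.0588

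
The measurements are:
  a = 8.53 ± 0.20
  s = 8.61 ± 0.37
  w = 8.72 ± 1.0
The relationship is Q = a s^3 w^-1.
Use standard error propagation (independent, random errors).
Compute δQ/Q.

Products/powers → add relative errors in quadrature, weighted by exponent:
  (1·δa/a)² = (1×0.0234)² = 0.000550;  (3·δs/s)² = (3×0.0430)² = 0.0166;  (-1·δw/w)² = (-1×0.115)² = 0.0132
δQ/Q = √(0.0303) = 0.174

0.174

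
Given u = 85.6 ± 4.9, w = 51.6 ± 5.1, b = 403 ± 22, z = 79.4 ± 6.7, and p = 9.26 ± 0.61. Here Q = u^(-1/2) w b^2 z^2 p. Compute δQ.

1.24e+10

For a monomial Q ∝ u^(-1/2), w, b^2, z^2, p, fractional errors add in quadrature:
  (−½·δu/u)² = (-0.5×0.0572)² = 0.000819;  (1·δw/w)² = (1×0.0988)² = 0.00977;  (2·δb/b)² = (2×0.0546)² = 0.0119;  (2·δz/z)² = (2×0.0844)² = 0.0285;  (1·δp/p)² = (1×0.0659)² = 0.00434
δQ/Q = √(0.0553) = 0.235
Q = 5.29e+10, so δQ = 0.235 × 5.29e+10 = 1.24e+10.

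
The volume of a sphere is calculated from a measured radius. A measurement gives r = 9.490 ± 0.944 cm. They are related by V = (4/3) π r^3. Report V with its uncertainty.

V ∝ r^3, so δV/V = |3| · δr/r = 3 × 0.0995 = 0.298.
V = 3580 cm^3, so δV = 0.298 × 3580 = 1070 cm^3.

3580 ± 1070 cm^3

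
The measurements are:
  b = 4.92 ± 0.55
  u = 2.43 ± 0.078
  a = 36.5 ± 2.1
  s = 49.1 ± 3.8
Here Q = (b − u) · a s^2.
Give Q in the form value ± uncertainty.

(2.19 ± 0.608) × 10^5

Let w = b − u = 2.49. δw = √(δb² + δu²) = √(0.303 + 0.00608) = 0.556, so δw/w = 0.223.
Q is then a monomial in w, a, s:
δQ/Q = √((δw/w)² + (1·δa/a)² + (2·δs/s)²) = √(0.0498 + 0.00331 + 0.0240) = 0.278
Q = 2.19e+05, so δQ = 0.278 × 2.19e+05 = 60800.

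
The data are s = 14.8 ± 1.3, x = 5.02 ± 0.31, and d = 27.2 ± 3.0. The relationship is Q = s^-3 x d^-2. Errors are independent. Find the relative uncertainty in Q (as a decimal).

Each factor contributes (exponent × relative error)² to (δQ/Q)²:
  (-3·δs/s)² = (-3×0.0878)² = 0.0694;  (1·δx/x)² = (1×0.0618)² = 0.00381;  (-2·δd/d)² = (-2×0.110)² = 0.0487
δQ/Q = √(0.122) = 0.349

0.349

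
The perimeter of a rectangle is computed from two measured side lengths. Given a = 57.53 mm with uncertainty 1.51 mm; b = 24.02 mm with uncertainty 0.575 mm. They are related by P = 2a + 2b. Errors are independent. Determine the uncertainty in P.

Absolute uncertainties add in quadrature for a linear combination:
  (2·δa)² = 9.12;  (2·δb)² = 1.32
δP = √(10.4) = 3.23 mm

3.23 mm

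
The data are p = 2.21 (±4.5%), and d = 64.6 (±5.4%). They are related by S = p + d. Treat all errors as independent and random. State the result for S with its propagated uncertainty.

66.8 ± 3.49

S is a linear combination, so absolute uncertainties add in quadrature:
  (δp)² = 0.00989;  (δd)² = 12.2
δS = √(12.2) = 3.49
S = 66.8.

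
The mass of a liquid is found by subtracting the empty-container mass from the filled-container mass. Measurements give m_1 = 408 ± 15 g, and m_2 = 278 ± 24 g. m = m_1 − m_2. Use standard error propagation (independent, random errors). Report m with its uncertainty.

Each term contributes (cᵢ δxᵢ)² to (δm)²:
  (δm_1)² = 225;  (δm_2)² = 576
δm = √(801) = 28.3 g
m = 130 g.

130 ± 28.3 g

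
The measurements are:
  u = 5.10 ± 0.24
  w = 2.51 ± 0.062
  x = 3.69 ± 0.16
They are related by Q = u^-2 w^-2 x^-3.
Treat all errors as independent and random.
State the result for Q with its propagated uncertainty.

(1.21 ± 0.204) × 10^-4

Since Q is a product/quotient, work with relative uncertainties:
  (-2·δu/u)² = (-2×0.0471)² = 0.00886;  (-2·δw/w)² = (-2×0.0247)² = 0.00244;  (-3·δx/x)² = (-3×0.0434)² = 0.0169
δQ/Q = √(0.0282) = 0.168
Q = 0.000121, so δQ = 0.168 × 0.000121 = 2.04e-05.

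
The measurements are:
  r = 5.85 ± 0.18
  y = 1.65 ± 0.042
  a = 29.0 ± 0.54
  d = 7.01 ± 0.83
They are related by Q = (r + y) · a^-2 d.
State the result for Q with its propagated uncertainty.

Let u = r + y = 7.50. δu = √(δr² + δy²) = √(0.0324 + 0.00176) = 0.185, so δu/u = 0.0246.
Q is then a monomial in u, a, d:
δQ/Q = √((δu/u)² + (-2·δa/a)² + (1·δd/d)²) = √(0.000607 + 0.00139 + 0.0140) = 0.127
Q = 0.0625, so δQ = 0.127 × 0.0625 = 0.00791.

0.0625 ± 0.00791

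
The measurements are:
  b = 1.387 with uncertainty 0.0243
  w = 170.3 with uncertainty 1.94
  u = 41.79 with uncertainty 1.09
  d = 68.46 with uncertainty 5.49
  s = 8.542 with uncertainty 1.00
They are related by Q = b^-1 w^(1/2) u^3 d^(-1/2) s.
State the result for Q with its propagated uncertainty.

(7.089 ± 1.05) × 10^5

Relative error in a monomial: (δQ/Q)² = Σ (nᵢ · δxᵢ/xᵢ)².
  (-1·δb/b)² = (-1×0.0175)² = 0.000307;  (½·δw/w)² = (0.5×0.0114)² = 3.24e-05;  (3·δu/u)² = (3×0.0261)² = 0.00612;  (−½·δd/d)² = (-0.5×0.0802)² = 0.00161;  (1·δs/s)² = (1×0.117)² = 0.0137
δQ/Q = √(0.0218) = 0.148
Q = 708900, so δQ = 0.148 × 708900 = 1.05e+05.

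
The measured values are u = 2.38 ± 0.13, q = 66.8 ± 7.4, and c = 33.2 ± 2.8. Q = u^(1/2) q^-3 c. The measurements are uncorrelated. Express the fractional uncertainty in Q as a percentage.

34.4%

Since Q is a product/quotient, work with relative uncertainties:
  (½·δu/u)² = (0.5×0.0546)² = 0.000746;  (-3·δq/q)² = (-3×0.111)² = 0.110;  (1·δc/c)² = (1×0.0843)² = 0.00711
δQ/Q = √(0.118) = 0.344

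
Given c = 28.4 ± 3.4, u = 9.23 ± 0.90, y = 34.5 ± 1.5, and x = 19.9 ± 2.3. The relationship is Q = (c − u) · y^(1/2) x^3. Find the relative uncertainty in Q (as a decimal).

0.393

Let w = c − u = 19.2. δw = √(δc² + δu²) = √(11.6 + 0.810) = 3.52, so δw/w = 0.183.
Q is then a monomial in w, y, x:
δQ/Q = √((δw/w)² + (½·δy/y)² + (3·δx/x)²) = √(0.0337 + 0.000473 + 0.120) = 0.393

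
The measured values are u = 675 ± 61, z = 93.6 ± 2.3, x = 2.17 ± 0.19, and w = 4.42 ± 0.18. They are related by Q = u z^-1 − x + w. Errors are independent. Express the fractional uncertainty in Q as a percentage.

7.66%

Let p = u·z^-1 = 7.21. δp/p = √((1·δu/u)² + (-1·δz/z)²) = √(0.00817 + 0.000604) = 0.0937, so δp = 0.675.
Q = p − x + w: δQ = √(δp² + δx² + δw²) = √(0.456 + 0.0361 + 0.0324) = 0.724
Q = 9.46, so δQ/Q = 0.724/9.46 = 0.0766.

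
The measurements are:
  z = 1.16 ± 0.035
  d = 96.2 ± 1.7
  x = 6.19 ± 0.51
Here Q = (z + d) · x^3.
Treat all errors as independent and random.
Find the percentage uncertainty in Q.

Let u = z + d = 97.4. δu = √(δz² + δd²) = √(0.00123 + 2.89) = 1.70, so δu/u = 0.0175.
Q is then a monomial in u, x:
δQ/Q = √((δu/u)² + (3·δx/x)²) = √(0.000305 + 0.0611) = 0.248

24.8%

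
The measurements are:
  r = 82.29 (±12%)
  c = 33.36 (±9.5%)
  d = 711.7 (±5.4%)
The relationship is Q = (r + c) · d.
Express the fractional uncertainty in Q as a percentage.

Let u = r + c = 115.7. δu = √(δr² + δc²) = √(97.5 + 10.0) = 10.4, so δu/u = 0.0897.
Q is then a monomial in u, d:
δQ/Q = √((δu/u)² + (1·δd/d)²) = √(0.00804 + 0.00292) = 0.105

10.5%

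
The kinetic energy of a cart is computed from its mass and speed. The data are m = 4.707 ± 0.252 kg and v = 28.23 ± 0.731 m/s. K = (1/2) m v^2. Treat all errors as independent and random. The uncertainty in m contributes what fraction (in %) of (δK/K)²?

51.7%

(δK/K)² = (1·δm/m)² + (2·δv/v)²
  m term: (1×0.0535)² = 0.00287
  v term: (2×0.0259)² = 0.00268
Total = 0.00555. Share from m = 0.00287/0.00555 = 0.517.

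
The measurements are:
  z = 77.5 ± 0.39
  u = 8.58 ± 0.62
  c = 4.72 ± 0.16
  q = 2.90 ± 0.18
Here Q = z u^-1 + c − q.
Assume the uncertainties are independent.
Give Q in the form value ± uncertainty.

Let p = z·u^-1 = 9.03. δp/p = √((1·δz/z)² + (-1·δu/u)²) = √(2.53e-05 + 0.00522) = 0.0724, so δp = 0.654.
Q = p + c − q: δQ = √(δp² + δc² + δq²) = √(0.428 + 0.0256 + 0.0324) = 0.697
Q = 10.9.

10.9 ± 0.697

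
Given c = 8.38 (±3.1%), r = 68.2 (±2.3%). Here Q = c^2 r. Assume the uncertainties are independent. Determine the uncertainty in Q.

317

Q is a product of powers, so relative uncertainties combine in quadrature:
  (2·δc/c)² = (2×0.0310)² = 0.00384;  (1·δr/r)² = (1×0.0230)² = 0.000529
δQ/Q = √(0.00437) = 0.0661
Q = 4790, so δQ = 0.0661 × 4790 = 317.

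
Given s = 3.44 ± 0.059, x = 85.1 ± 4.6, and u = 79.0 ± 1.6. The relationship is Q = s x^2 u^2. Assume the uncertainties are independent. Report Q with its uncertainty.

Since Q is a product/quotient, work with relative uncertainties:
  (1·δs/s)² = (1×0.0172)² = 0.000294;  (2·δx/x)² = (2×0.0541)² = 0.0117;  (2·δu/u)² = (2×0.0203)² = 0.00164
δQ/Q = √(0.0136) = 0.117
Q = 1.55e+08, so δQ = 0.117 × 1.55e+08 = 1.81e+07.

(1.55 ± 0.181) × 10^8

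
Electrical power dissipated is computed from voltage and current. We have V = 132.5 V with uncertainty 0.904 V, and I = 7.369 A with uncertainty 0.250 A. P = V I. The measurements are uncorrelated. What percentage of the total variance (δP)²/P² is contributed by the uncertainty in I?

(δP/P)² = (1·δV/V)² + (1·δI/I)²
  V term: (1×0.00682)² = 4.65e-05
  I term: (1×0.0339)² = 0.00115
Total = 0.00120. Share from I = 0.00115/0.00120 = 0.961.

96.1%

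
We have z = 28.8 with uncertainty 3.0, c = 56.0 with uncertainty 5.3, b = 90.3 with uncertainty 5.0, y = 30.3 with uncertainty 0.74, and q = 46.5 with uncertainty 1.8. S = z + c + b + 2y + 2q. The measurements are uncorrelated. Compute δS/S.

0.0267

Each term contributes (cᵢ δxᵢ)² to (δS)²:
  (δz)² = 9.00;  (δc)² = 28.1;  (δb)² = 25.0;  (2·δy)² = 2.19;  (2·δq)² = 13.0
δS = √(77.2) = 8.79
S = 329, so δS/S = 8.79/329 = 0.0267.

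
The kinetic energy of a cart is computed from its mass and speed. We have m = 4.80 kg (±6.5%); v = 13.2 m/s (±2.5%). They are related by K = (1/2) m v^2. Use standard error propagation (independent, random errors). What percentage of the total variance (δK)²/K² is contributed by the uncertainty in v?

(δK/K)² = (1·δm/m)² + (2·δv/v)²
  m term: (1×0.0650)² = 0.00423
  v term: (2×0.0250)² = 0.00250
Total = 0.00673. Share from v = 0.00250/0.00673 = 0.372.

37.2%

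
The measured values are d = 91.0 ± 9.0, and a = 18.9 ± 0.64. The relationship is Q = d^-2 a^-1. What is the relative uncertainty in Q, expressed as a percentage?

20.1%

Relative error in a monomial: (δQ/Q)² = Σ (nᵢ · δxᵢ/xᵢ)².
  (-2·δd/d)² = (-2×0.0989)² = 0.0391;  (-1·δa/a)² = (-1×0.0339)² = 0.00115
δQ/Q = √(0.0403) = 0.201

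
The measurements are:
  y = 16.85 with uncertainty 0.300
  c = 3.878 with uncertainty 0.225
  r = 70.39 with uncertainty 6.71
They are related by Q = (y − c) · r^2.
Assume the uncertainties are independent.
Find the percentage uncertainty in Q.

Let u = y − c = 12.97. δu = √(δy² + δc²) = √(0.0900 + 0.0506) = 0.375, so δu/u = 0.0289.
Q is then a monomial in u, r:
δQ/Q = √((δu/u)² + (2·δr/r)²) = √(0.000836 + 0.0363) = 0.193

19.3%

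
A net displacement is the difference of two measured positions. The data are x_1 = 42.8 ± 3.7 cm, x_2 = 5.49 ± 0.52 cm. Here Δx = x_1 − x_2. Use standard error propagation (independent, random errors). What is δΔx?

Absolute uncertainties add in quadrature for a linear combination:
  (δx_1)² = 13.7;  (δx_2)² = 0.270
δΔx = √(14.0) = 3.74 cm

3.74 cm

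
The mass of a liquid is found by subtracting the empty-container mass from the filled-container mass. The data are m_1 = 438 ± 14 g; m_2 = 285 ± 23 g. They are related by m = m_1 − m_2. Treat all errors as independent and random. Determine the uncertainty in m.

Sums and differences: (δm)² = Σ (cᵢ δxᵢ)².
  (δm_1)² = 196;  (δm_2)² = 529
δm = √(725) = 26.9 g

26.9 g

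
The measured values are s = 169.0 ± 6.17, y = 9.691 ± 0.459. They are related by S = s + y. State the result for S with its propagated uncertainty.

For a sum/difference, combine absolute errors in quadrature:
  (δs)² = 38.1;  (δy)² = 0.211
δS = √(38.3) = 6.19
S = 178.7.

178.7 ± 6.19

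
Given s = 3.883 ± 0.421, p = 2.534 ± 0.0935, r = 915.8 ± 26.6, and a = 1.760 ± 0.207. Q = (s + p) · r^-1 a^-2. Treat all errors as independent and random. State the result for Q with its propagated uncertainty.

Let u = s + p = 6.417. δu = √(δs² + δp²) = √(0.177 + 0.00874) = 0.431, so δu/u = 0.0672.
Q is then a monomial in u, r, a:
δQ/Q = √((δu/u)² + (-1·δr/r)² + (-2·δa/a)²) = √(0.00452 + 0.000844 + 0.0553) = 0.246
Q = 0.002262, so δQ = 0.246 × 0.002262 = 0.000557.

0.002262 ± 0.000557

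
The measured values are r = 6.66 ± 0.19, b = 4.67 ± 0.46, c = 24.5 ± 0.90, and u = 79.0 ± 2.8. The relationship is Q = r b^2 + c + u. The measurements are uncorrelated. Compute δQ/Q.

0.117

Let p = r·b^2 = 145. δp/p = √((1·δr/r)² + (2·δb/b)²) = √(0.000814 + 0.0388) = 0.199, so δp = 28.9.
Q = p + c + u: δQ = √(δp² + δc² + δu²) = √(836 + 0.810 + 7.84) = 29.1
Q = 249, so δQ/Q = 29.1/249 = 0.117.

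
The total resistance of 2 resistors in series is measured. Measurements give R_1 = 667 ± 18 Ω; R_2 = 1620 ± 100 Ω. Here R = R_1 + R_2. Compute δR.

102 Ω

Each term contributes (cᵢ δxᵢ)² to (δR)²:
  (δR_1)² = 324;  (δR_2)² = 10000
δR = √(10300) = 102 Ω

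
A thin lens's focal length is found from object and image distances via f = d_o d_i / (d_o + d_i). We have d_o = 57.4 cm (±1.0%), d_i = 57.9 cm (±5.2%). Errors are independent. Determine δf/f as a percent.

2.64%

∂f/∂d_o = (d_i/(d_o+d_i))² = 0.252;  ∂f/∂d_i = (d_o/(d_o+d_i))² = 0.248
δf = √((∂f/∂d_o · δd_o)² + (∂f/∂d_i · δd_i)²) = √(0.0210 + 0.557) = 0.760 cm
f = 28.8 cm, so δf/f = 0.760/28.8 = 0.0264.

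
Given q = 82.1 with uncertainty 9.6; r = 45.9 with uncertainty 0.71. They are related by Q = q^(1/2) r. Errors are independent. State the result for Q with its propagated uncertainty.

416 ± 25.2

Since Q is a product/quotient, work with relative uncertainties:
  (½·δq/q)² = (0.5×0.117)² = 0.00342;  (1·δr/r)² = (1×0.0155)² = 0.000239
δQ/Q = √(0.00366) = 0.0605
Q = 416, so δQ = 0.0605 × 416 = 25.2.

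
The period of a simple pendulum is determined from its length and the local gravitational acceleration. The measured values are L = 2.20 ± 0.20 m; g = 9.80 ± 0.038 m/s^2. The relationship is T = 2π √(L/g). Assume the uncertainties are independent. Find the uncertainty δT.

0.135 s

For a monomial T ∝ L^(1/2), g^(-1/2), fractional errors add in quadrature:
  (½·δL/L)² = (0.5×0.0909)² = 0.00207;  (−½·δg/g)² = (-0.5×0.00388)² = 3.76e-06
δT/T = √(0.00207) = 0.0455
T = 2.98 s, so δT = 0.0455 × 2.98 = 0.135 s.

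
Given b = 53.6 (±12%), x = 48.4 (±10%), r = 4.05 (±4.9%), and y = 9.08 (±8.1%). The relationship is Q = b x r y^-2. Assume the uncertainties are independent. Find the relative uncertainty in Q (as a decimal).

Q is a product of powers, so relative uncertainties combine in quadrature:
  (1·δb/b)² = (1×0.120)² = 0.0144;  (1·δx/x)² = (1×0.100)² = 0.0100;  (1·δr/r)² = (1×0.0490)² = 0.00240;  (-2·δy/y)² = (-2×0.0810)² = 0.0262
δQ/Q = √(0.0530) = 0.230

0.230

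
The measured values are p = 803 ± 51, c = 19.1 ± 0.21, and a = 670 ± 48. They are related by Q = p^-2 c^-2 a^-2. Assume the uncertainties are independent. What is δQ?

Each factor contributes (exponent × relative error)² to (δQ/Q)²:
  (-2·δp/p)² = (-2×0.0635)² = 0.0161;  (-2·δc/c)² = (-2×0.0110)² = 0.000484;  (-2·δa/a)² = (-2×0.0716)² = 0.0205
δQ/Q = √(0.0371) = 0.193
Q = 9.47e-15, so δQ = 0.193 × 9.47e-15 = 1.83e-15.

1.83e-15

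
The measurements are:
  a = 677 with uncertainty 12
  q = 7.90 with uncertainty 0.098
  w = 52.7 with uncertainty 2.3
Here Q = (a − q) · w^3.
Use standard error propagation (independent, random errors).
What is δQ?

Let u = a − q = 669. δu = √(δa² + δq²) = √(144 + 0.00960) = 12.0, so δu/u = 0.0179.
Q is then a monomial in u, w:
δQ/Q = √((δu/u)² + (3·δw/w)²) = √(0.000322 + 0.0171) = 0.132
Q = 9.79e+07, so δQ = 0.132 × 9.79e+07 = 1.29e+07.

1.29e+07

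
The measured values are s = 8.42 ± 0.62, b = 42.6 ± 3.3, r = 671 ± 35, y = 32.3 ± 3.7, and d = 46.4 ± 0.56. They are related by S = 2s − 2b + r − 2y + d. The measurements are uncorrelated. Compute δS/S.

0.0623

Sums and differences: (δS)² = Σ (cᵢ δxᵢ)².
  (2·δs)² = 1.54;  (2·δb)² = 43.6;  (δr)² = 1220;  (2·δy)² = 54.8;  (δd)² = 0.314
δS = √(1330) = 36.4
S = 584, so δS/S = 36.4/584 = 0.0623.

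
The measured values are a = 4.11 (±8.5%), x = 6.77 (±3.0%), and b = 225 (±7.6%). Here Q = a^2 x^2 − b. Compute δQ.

141

Let p = a^2·x^2 = 774. δp/p = √((2·δa/a)² + (2·δx/x)²) = √(0.0289 + 0.00360) = 0.180, so δp = 140.
Q = p − b: δQ = √(δp² + δb²) = √(19500 + 292) = 141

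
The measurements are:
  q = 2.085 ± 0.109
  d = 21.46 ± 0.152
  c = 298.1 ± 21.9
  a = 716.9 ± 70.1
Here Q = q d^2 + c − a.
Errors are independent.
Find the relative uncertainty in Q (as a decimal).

0.166

Let p = q·d^2 = 960.2. δp/p = √((1·δq/q)² + (2·δd/d)²) = √(0.00273 + 0.000201) = 0.0542, so δp = 52.0.
Q = p + c − a: δQ = √(δp² + δc² + δa²) = √(2700 + 480 + 4910) = 90.0
Q = 541.4, so δQ/Q = 90.0/541.4 = 0.166.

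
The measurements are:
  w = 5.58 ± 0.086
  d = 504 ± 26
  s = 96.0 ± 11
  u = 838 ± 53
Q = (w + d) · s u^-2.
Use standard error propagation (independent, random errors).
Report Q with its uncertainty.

Let h = w + d = 510. δh = √(δw² + δd²) = √(0.00740 + 676) = 26.0, so δh/h = 0.0510.
Q is then a monomial in h, s, u:
δQ/Q = √((δh/h)² + (1·δs/s)² + (-2·δu/u)²) = √(0.00260 + 0.0131 + 0.0160) = 0.178
Q = 0.0697, so δQ = 0.178 × 0.0697 = 0.0124.

0.0697 ± 0.0124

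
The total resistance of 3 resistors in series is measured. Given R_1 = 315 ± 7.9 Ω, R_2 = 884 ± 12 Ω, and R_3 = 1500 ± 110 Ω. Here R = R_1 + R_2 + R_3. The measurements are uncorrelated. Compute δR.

R is a linear combination, so absolute uncertainties add in quadrature:
  (δR_1)² = 62.4;  (δR_2)² = 144;  (δR_3)² = 12100
δR = √(12300) = 111 Ω

111 Ω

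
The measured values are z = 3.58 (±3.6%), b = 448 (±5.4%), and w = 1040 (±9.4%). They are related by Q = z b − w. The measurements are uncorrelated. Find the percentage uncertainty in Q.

Let p = z·b = 1600. δp/p = √((1·δz/z)² + (1·δb/b)²) = √(0.00130 + 0.00292) = 0.0649, so δp = 104.
Q = p − w: δQ = √(δp² + δw²) = √(10800 + 9560) = 143
Q = 564, so δQ/Q = 143/564 = 0.253.

25.3%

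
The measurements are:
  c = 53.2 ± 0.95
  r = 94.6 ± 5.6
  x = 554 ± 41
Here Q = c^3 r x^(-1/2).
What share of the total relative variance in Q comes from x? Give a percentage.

(δQ/Q)² = (3·δc/c)² + (1·δr/r)² + (−½·δx/x)²
  c term: (3×0.0179)² = 0.00287
  r term: (1×0.0592)² = 0.00350
  x term: (-0.5×0.0740)² = 0.00137
Total = 0.00774. Share from x = 0.00137/0.00774 = 0.177.

17.7%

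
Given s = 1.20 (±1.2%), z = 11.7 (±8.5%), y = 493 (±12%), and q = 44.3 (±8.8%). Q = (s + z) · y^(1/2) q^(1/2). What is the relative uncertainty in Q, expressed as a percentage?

Let u = s + z = 12.9. δu = √(δs² + δz²) = √(0.000207 + 0.989) = 0.995, so δu/u = 0.0771.
Q is then a monomial in u, y, q:
δQ/Q = √((δu/u)² + (½·δy/y)² + (½·δq/q)²) = √(0.00594 + 0.00360 + 0.00194) = 0.107

10.7%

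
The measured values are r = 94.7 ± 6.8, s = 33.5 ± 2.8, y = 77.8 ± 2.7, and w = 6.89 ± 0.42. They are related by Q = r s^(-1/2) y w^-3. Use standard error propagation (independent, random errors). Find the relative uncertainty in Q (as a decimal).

Products/powers → add relative errors in quadrature, weighted by exponent:
  (1·δr/r)² = (1×0.0718)² = 0.00516;  (−½·δs/s)² = (-0.5×0.0836)² = 0.00175;  (1·δy/y)² = (1×0.0347)² = 0.00120;  (-3·δw/w)² = (-3×0.0610)² = 0.0334
δQ/Q = √(0.0415) = 0.204

0.204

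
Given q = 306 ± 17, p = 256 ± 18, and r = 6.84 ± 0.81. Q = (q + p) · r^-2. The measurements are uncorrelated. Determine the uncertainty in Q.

Let u = q + p = 562. δu = √(δq² + δp²) = √(289 + 324) = 24.8, so δu/u = 0.0441.
Q is then a monomial in u, r:
δQ/Q = √((δu/u)² + (-2·δr/r)²) = √(0.00194 + 0.0561) = 0.241
Q = 12.0, so δQ = 0.241 × 12.0 = 2.89.

2.89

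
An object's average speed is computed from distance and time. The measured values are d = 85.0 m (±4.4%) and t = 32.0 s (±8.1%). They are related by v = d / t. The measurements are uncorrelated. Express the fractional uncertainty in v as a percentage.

Products/powers → add relative errors in quadrature, weighted by exponent:
  (1·δd/d)² = (1×0.0440)² = 0.00194;  (-1·δt/t)² = (-1×0.0810)² = 0.00656
δv/v = √(0.00850) = 0.0922

9.22%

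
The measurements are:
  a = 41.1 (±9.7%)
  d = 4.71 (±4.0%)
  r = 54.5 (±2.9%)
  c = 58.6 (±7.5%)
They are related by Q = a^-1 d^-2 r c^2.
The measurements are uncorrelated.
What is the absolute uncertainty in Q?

Products/powers → add relative errors in quadrature, weighted by exponent:
  (-1·δa/a)² = (-1×0.0970)² = 0.00941;  (-2·δd/d)² = (-2×0.0400)² = 0.00640;  (1·δr/r)² = (1×0.0290)² = 0.000841;  (2·δc/c)² = (2×0.0750)² = 0.0225
δQ/Q = √(0.0391) = 0.198
Q = 205, so δQ = 0.198 × 205 = 40.6.

40.6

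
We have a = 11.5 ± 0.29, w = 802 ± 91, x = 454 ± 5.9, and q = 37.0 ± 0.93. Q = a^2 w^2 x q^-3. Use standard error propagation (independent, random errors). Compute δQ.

1.87e+05

Since Q is a product/quotient, work with relative uncertainties:
  (2·δa/a)² = (2×0.0252)² = 0.00254;  (2·δw/w)² = (2×0.113)² = 0.0515;  (1·δx/x)² = (1×0.0130)² = 0.000169;  (-3·δq/q)² = (-3×0.0251)² = 0.00569
δQ/Q = √(0.0599) = 0.245
Q = 7.62e+05, so δQ = 0.245 × 7.62e+05 = 1.87e+05.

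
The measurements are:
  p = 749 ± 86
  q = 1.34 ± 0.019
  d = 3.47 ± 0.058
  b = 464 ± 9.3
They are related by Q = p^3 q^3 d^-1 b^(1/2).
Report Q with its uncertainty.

(6.28 ± 2.18) × 10^9

Each factor contributes (exponent × relative error)² to (δQ/Q)²:
  (3·δp/p)² = (3×0.115)² = 0.119;  (3·δq/q)² = (3×0.0142)² = 0.00181;  (-1·δd/d)² = (-1×0.0167)² = 0.000279;  (½·δb/b)² = (0.5×0.0200)² = 0.000100
δQ/Q = √(0.121) = 0.348
Q = 6.28e+09, so δQ = 0.348 × 6.28e+09 = 2.18e+09.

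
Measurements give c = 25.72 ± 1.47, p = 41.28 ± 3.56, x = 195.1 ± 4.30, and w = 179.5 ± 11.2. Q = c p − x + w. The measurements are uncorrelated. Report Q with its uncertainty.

1046 ± 110

Let h = c·p = 1062. δh/h = √((1·δc/c)² + (1·δp/p)²) = √(0.00327 + 0.00744) = 0.103, so δh = 110.
Q = h − x + w: δQ = √(δh² + δx² + δw²) = √(12100 + 18.5 + 125) = 110
Q = 1046.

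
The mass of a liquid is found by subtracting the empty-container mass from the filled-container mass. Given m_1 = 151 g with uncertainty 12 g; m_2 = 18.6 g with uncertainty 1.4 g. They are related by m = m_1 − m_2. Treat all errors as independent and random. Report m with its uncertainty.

132 ± 12.1 g

For a sum/difference, combine absolute errors in quadrature:
  (δm_1)² = 144;  (δm_2)² = 1.96
δm = √(146) = 12.1 g
m = 132 g.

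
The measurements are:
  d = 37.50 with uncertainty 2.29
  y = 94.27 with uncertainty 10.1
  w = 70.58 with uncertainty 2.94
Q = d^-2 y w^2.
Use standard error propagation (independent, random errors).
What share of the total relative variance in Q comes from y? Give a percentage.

34.4%

(δQ/Q)² = (-2·δd/d)² + (1·δy/y)² + (2·δw/w)²
  d term: (-2×0.0611)² = 0.0149
  y term: (1×0.107)² = 0.0115
  w term: (2×0.0417)² = 0.00694
Total = 0.0333. Share from y = 0.0115/0.0333 = 0.344.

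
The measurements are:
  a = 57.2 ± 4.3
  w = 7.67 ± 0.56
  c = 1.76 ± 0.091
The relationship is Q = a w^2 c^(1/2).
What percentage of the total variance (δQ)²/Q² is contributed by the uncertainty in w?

77.1%

(δQ/Q)² = (1·δa/a)² + (2·δw/w)² + (½·δc/c)²
  a term: (1×0.0752)² = 0.00565
  w term: (2×0.0730)² = 0.0213
  c term: (0.5×0.0517)² = 0.000668
Total = 0.0276. Share from w = 0.0213/0.0276 = 0.771.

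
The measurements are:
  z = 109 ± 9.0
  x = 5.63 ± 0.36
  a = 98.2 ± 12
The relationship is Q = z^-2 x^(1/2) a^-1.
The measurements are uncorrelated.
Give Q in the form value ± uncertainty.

(2.03 ± 0.423) × 10^-6

For a monomial Q ∝ z^-2, x^(1/2), a^-1, fractional errors add in quadrature:
  (-2·δz/z)² = (-2×0.0826)² = 0.0273;  (½·δx/x)² = (0.5×0.0639)² = 0.00102;  (-1·δa/a)² = (-1×0.122)² = 0.0149
δQ/Q = √(0.0432) = 0.208
Q = 2.03e-06, so δQ = 0.208 × 2.03e-06 = 4.23e-07.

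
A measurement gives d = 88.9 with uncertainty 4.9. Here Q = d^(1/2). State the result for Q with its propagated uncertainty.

9.43 ± 0.260

Since Q is a product/quotient, work with relative uncertainties:
  (½·δd/d)² = (0.5×0.0551)² = 0.000760
δQ/Q = √(0.000760) = 0.0276
Q = 9.43, so δQ = 0.0276 × 9.43 = 0.260.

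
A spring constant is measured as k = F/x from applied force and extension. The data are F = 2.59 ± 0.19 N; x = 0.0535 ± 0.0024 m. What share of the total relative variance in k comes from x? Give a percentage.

27.2%

(δk/k)² = (1·δF/F)² + (-1·δx/x)²
  F term: (1×0.0734)² = 0.00538
  x term: (-1×0.0449)² = 0.00201
Total = 0.00739. Share from x = 0.00201/0.00739 = 0.272.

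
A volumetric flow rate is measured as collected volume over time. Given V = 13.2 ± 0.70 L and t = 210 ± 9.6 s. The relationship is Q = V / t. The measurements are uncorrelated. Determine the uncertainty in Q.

0.00440 L/s

Products/powers → add relative errors in quadrature, weighted by exponent:
  (1·δV/V)² = (1×0.0530)² = 0.00281;  (-1·δt/t)² = (-1×0.0457)² = 0.00209
δQ/Q = √(0.00490) = 0.0700
Q = 0.0629 L/s, so δQ = 0.0700 × 0.0629 = 0.00440 L/s.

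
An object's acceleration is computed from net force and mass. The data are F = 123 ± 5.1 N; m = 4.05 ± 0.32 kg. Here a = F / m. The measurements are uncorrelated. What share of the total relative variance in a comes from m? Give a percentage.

(δa/a)² = (1·δF/F)² + (-1·δm/m)²
  F term: (1×0.0415)² = 0.00172
  m term: (-1×0.0790)² = 0.00624
Total = 0.00796. Share from m = 0.00624/0.00796 = 0.784.

78.4%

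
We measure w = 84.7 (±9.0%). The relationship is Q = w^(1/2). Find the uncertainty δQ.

0.414

For a monomial Q ∝ w^(1/2), fractional errors add in quadrature:
  (½·δw/w)² = (0.5×0.0900)² = 0.00202
δQ/Q = √(0.00202) = 0.0450
Q = 9.20, so δQ = 0.0450 × 9.20 = 0.414.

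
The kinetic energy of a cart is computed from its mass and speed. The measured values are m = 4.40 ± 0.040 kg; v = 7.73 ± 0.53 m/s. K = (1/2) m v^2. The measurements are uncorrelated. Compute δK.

18.1 J

For a monomial K ∝ m, v^2, fractional errors add in quadrature:
  (1·δm/m)² = (1×0.00909)² = 8.26e-05;  (2·δv/v)² = (2×0.0686)² = 0.0188
δK/K = √(0.0189) = 0.137
K = 131 J, so δK = 0.137 × 131 = 18.1 J.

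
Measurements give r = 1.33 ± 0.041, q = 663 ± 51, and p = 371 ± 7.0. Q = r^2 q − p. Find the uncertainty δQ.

Let w = r^2·q = 1170. δw/w = √((2·δr/r)² + (1·δq/q)²) = √(0.00380 + 0.00592) = 0.0986, so δw = 116.
Q = w − p: δQ = √(δw² + δp²) = √(13400 + 49.0) = 116

116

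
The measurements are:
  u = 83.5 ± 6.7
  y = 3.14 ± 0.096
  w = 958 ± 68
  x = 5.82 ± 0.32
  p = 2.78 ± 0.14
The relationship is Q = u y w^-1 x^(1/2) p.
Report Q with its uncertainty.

1.84 ± 0.230

Since Q is a product/quotient, work with relative uncertainties:
  (1·δu/u)² = (1×0.0802)² = 0.00644;  (1·δy/y)² = (1×0.0306)² = 0.000935;  (-1·δw/w)² = (-1×0.0710)² = 0.00504;  (½·δx/x)² = (0.5×0.0550)² = 0.000756;  (1·δp/p)² = (1×0.0504)² = 0.00254
δQ/Q = √(0.0157) = 0.125
Q = 1.84, so δQ = 0.125 × 1.84 = 0.230.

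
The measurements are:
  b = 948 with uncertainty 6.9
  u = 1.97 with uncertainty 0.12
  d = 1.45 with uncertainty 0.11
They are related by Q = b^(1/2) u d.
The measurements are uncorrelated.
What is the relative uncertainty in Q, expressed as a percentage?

Each factor contributes (exponent × relative error)² to (δQ/Q)²:
  (½·δb/b)² = (0.5×0.00728)² = 1.32e-05;  (1·δu/u)² = (1×0.0609)² = 0.00371;  (1·δd/d)² = (1×0.0759)² = 0.00576
δQ/Q = √(0.00948) = 0.0974

9.74%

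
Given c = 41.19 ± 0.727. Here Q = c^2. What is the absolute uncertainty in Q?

Q ∝ c^2, so δQ/Q = |2| · δc/c = 2 × 0.0176 = 0.0353.
Q = 1697, so δQ = 0.0353 × 1697 = 59.9.

59.9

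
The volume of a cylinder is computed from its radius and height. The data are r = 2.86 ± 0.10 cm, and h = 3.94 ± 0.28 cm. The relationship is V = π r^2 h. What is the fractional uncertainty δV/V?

0.0997

Products/powers → add relative errors in quadrature, weighted by exponent:
  (2·δr/r)² = (2×0.0350)² = 0.00489;  (1·δh/h)² = (1×0.0711)² = 0.00505
δV/V = √(0.00994) = 0.0997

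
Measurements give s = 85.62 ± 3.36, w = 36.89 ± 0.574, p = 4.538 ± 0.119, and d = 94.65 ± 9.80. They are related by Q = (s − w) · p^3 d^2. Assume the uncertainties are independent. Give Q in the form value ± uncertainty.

Let u = s − w = 48.73. δu = √(δs² + δw²) = √(11.3 + 0.329) = 3.41, so δu/u = 0.0700.
Q is then a monomial in u, p, d:
δQ/Q = √((δu/u)² + (3·δp/p)² + (2·δd/d)²) = √(0.00489 + 0.00619 + 0.0429) = 0.232
Q = 4.08e+07, so δQ = 0.232 × 4.08e+07 = 9.48e+06.

(4.080 ± 0.948) × 10^7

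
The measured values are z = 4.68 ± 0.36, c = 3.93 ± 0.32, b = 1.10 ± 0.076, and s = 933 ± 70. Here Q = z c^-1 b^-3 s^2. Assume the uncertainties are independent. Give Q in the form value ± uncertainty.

Products/powers → add relative errors in quadrature, weighted by exponent:
  (1·δz/z)² = (1×0.0769)² = 0.00592;  (-1·δc/c)² = (-1×0.0814)² = 0.00663;  (-3·δb/b)² = (-3×0.0691)² = 0.0430;  (2·δs/s)² = (2×0.0750)² = 0.0225
δQ/Q = √(0.0780) = 0.279
Q = 7.79e+05, so δQ = 0.279 × 7.79e+05 = 2.18e+05.

(7.79 ± 2.18) × 10^5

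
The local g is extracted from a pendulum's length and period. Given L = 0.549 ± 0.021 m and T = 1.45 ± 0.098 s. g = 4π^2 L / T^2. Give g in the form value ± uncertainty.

10.3 ± 1.45 m/s^2

For a monomial g ∝ L, T^-2, fractional errors add in quadrature:
  (1·δL/L)² = (1×0.0383)² = 0.00146;  (-2·δT/T)² = (-2×0.0676)² = 0.0183
δg/g = √(0.0197) = 0.140
g = 10.3 m/s^2, so δg = 0.140 × 10.3 = 1.45 m/s^2.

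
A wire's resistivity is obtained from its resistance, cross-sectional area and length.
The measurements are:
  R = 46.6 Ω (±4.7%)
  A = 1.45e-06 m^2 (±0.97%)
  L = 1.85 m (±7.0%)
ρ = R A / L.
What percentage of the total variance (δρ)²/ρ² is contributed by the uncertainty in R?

(δρ/ρ)² = (1·δR/R)² + (1·δA/A)² + (-1·δL/L)²
  R term: (1×0.0470)² = 0.00221
  A term: (1×0.00970)² = 9.41e-05
  L term: (-1×0.0700)² = 0.00490
Total = 0.00720. Share from R = 0.00221/0.00720 = 0.307.

30.7%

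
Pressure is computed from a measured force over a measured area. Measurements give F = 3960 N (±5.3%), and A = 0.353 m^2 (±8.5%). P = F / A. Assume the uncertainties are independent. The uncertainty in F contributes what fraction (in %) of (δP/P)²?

28.0%

(δP/P)² = (1·δF/F)² + (-1·δA/A)²
  F term: (1×0.0530)² = 0.00281
  A term: (-1×0.0850)² = 0.00723
Total = 0.0100. Share from F = 0.00281/0.0100 = 0.280.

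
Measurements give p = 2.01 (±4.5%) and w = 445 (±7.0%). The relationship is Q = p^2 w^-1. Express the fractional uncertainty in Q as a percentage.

11.4%

Since Q is a product/quotient, work with relative uncertainties:
  (2·δp/p)² = (2×0.0450)² = 0.00810;  (-1·δw/w)² = (-1×0.0700)² = 0.00490
δQ/Q = √(0.0130) = 0.114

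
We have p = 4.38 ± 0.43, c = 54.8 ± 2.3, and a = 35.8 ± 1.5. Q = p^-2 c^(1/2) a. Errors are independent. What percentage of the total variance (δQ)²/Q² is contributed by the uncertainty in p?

94.6%

(δQ/Q)² = (-2·δp/p)² + (½·δc/c)² + (1·δa/a)²
  p term: (-2×0.0982)² = 0.0386
  c term: (0.5×0.0420)² = 0.000440
  a term: (1×0.0419)² = 0.00176
Total = 0.0407. Share from p = 0.0386/0.0407 = 0.946.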